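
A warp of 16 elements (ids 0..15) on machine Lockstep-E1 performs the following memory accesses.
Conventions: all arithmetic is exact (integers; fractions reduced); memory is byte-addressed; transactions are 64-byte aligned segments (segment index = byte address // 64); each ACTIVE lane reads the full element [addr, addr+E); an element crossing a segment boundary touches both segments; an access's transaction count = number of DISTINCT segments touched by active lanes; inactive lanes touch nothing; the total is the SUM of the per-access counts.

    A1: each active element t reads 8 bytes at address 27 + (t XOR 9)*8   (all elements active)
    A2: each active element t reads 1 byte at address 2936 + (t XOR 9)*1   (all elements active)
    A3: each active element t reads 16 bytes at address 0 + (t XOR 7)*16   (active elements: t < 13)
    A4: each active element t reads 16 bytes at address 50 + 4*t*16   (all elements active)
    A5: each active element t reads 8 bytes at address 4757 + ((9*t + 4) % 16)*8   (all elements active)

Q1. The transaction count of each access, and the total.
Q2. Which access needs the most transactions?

A1: 3 transactions
A2: 2 transactions
A3: 4 transactions
A4: 17 transactions
A5: 3 transactions

Answer: 3,2,4,17,3; total 29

Answer: A4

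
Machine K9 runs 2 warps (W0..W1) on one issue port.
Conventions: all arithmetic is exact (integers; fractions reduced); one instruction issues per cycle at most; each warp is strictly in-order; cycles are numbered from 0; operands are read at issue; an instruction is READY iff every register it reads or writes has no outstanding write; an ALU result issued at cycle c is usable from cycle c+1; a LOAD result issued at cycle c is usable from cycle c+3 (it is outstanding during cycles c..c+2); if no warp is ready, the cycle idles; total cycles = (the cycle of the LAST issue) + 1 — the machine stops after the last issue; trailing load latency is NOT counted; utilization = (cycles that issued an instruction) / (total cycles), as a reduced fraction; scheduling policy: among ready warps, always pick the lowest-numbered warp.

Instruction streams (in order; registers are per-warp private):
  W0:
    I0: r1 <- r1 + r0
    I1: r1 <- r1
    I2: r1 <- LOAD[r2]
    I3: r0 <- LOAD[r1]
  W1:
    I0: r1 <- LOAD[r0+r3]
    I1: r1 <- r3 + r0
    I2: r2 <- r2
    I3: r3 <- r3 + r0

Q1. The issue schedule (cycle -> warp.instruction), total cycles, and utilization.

cycle 0: W0.I0
cycle 1: W0.I1
cycle 2: W0.I2
cycle 3: W1.I0
cycle 4: idle
cycle 5: W0.I3
cycle 6: W1.I1
cycle 7: W1.I2
cycle 8: W1.I3

Answer: 9 cycles, utilization 8/9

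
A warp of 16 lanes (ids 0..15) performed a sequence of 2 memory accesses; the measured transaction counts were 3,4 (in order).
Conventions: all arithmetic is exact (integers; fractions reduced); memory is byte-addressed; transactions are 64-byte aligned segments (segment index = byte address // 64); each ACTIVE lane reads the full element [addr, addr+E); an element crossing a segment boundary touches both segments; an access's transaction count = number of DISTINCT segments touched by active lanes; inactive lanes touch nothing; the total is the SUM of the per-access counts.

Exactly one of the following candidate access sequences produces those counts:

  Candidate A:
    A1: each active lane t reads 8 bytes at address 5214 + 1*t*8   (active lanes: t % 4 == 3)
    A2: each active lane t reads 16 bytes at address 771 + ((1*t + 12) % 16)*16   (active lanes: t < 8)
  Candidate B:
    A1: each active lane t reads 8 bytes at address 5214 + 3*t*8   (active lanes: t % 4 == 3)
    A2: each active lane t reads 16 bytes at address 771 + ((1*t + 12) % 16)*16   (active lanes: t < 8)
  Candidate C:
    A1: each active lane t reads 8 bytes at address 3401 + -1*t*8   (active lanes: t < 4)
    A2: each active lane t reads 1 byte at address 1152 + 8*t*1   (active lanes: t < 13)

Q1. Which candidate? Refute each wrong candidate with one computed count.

B: A1 gives 4 transactions, not 3
C: A1 gives 2 transactions, not 3
A: all counts match (3,4)

Answer: A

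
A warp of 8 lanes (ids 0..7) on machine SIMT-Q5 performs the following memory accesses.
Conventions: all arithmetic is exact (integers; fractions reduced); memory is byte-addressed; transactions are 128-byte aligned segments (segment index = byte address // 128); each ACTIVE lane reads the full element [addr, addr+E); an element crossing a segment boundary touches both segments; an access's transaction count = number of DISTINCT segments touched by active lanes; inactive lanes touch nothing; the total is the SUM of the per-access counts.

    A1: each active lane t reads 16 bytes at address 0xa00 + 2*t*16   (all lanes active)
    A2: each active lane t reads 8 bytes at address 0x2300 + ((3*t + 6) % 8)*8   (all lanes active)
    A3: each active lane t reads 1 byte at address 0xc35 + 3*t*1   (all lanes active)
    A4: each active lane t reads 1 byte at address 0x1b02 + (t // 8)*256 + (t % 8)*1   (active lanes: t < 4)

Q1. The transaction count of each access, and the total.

A1: 2 transactions
A2: 1 transaction
A3: 1 transaction
A4: 1 transaction

Answer: 2,1,1,1; total 5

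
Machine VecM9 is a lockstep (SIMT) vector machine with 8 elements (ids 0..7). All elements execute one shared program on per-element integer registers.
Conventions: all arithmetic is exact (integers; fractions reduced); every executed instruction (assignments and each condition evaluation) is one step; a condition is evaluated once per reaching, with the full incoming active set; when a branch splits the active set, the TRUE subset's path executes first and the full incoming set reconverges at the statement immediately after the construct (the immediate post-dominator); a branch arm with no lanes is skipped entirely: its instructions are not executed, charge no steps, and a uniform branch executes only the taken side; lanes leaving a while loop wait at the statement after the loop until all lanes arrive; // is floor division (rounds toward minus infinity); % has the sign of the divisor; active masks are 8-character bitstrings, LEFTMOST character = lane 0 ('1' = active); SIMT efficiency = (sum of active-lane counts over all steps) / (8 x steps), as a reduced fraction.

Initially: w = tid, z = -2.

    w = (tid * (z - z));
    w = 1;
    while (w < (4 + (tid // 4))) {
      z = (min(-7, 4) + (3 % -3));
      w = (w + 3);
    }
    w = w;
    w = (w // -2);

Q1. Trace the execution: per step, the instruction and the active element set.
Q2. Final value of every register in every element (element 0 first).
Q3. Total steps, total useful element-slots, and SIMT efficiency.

step 0: w <- (tid * (z - z))         11111111
step 1: w <- 1                       11111111
step 2: eval (w < (4 + (tid // 4)))  11111111
step 3: z <- (min(-7, 4) + (3 % -3)) 11111111
step 4: w <- (w + 3)                 11111111
step 5: eval (w < (4 + (tid // 4)))  11111111
step 6: z <- (min(-7, 4) + (3 % -3)) 00001111
step 7: w <- (w + 3)                 00001111
step 8: eval (w < (4 + (tid // 4)))  00001111
step 9: w <- w                       11111111
step 10: w <- (w // -2)               11111111

Answer: 11 steps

w: -2,-2,-2,-2,-4,-4,-4,-4
z: -7,-7,-7,-7,-7,-7,-7,-7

steps = 11; useful = 76; efficiency = 76/88 = 19/22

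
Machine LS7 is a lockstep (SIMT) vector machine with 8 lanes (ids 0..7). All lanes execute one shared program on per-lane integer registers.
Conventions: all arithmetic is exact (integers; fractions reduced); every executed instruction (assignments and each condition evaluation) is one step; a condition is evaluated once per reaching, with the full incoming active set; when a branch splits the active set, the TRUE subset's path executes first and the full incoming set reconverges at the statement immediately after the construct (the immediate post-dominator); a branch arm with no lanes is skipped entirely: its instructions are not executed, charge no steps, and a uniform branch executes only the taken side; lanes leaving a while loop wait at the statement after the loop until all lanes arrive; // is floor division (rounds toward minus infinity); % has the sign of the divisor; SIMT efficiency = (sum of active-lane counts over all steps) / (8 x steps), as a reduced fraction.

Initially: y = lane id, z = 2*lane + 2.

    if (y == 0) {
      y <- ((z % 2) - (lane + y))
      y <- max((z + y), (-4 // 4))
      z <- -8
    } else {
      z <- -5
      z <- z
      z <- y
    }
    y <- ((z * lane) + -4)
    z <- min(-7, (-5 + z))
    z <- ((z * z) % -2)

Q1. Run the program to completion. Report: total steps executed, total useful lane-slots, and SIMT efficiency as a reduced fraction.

Answer: 10 steps, 56 useful, 7/10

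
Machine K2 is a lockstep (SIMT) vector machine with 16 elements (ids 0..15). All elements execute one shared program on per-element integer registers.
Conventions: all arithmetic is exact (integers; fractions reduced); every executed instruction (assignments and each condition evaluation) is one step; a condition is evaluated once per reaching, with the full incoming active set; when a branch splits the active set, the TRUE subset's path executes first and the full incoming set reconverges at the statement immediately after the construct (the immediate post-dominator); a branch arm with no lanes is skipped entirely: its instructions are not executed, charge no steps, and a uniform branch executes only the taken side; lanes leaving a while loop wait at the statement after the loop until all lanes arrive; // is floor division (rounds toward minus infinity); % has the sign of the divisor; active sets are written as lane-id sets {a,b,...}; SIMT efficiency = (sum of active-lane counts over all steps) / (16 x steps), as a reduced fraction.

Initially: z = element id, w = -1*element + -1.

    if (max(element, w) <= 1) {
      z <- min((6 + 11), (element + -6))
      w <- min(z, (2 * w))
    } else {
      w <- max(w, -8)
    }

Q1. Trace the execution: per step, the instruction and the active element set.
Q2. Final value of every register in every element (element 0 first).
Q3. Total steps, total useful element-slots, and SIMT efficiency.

step 0: eval (max(element, w) <= 1)  {0,1,2,3,4,5,6,7,8,9,10,11,12,13,14,15}
step 1: z <- min((6 + 11), (element + -6)) {0,1}
step 2: w <- min(z, (2 * w))         {0,1}
step 3: w <- max(w, -8)              {2,3,4,5,6,7,8,9,10,11,12,13,14,15}

Answer: 4 steps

z: -6,-5,2,3,4,5,6,7,8,9,10,11,12,13,14,15
w: -6,-5,-3,-4,-5,-6,-7,-8,-8,-8,-8,-8,-8,-8,-8,-8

steps = 4; useful = 34; efficiency = 34/64 = 17/32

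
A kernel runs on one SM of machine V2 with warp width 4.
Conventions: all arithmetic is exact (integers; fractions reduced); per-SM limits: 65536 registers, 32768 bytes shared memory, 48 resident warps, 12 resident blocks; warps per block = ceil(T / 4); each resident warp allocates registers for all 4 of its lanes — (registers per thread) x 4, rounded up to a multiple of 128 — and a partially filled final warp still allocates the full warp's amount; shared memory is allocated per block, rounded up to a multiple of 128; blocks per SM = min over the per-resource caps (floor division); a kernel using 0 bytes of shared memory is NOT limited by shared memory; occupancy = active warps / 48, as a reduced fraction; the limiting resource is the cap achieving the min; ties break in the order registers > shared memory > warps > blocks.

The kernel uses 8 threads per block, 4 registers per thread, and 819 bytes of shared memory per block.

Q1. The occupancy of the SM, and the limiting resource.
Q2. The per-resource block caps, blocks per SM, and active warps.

Answer: occupancy 1/2, limited by blocks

registers: 256 blocks
shared memory: 36 blocks
warps: 24 blocks
blocks: 12 blocks

Answer: 12 blocks, 24 active warps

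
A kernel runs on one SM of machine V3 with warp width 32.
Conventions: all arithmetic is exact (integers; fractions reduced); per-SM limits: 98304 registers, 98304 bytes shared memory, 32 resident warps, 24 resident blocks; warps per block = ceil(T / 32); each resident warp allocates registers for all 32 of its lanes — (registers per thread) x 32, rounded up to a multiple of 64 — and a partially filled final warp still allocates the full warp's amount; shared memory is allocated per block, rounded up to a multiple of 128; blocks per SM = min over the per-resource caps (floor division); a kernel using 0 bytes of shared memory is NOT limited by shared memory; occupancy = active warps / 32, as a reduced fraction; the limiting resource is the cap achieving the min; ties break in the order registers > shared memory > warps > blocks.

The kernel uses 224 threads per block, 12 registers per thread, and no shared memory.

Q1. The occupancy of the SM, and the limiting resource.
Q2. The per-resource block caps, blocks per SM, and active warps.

Answer: occupancy 7/8, limited by warps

registers: 36 blocks
shared memory: no limit (kernel uses none)
warps: 4 blocks
blocks: 24 blocks

Answer: 4 blocks, 28 active warps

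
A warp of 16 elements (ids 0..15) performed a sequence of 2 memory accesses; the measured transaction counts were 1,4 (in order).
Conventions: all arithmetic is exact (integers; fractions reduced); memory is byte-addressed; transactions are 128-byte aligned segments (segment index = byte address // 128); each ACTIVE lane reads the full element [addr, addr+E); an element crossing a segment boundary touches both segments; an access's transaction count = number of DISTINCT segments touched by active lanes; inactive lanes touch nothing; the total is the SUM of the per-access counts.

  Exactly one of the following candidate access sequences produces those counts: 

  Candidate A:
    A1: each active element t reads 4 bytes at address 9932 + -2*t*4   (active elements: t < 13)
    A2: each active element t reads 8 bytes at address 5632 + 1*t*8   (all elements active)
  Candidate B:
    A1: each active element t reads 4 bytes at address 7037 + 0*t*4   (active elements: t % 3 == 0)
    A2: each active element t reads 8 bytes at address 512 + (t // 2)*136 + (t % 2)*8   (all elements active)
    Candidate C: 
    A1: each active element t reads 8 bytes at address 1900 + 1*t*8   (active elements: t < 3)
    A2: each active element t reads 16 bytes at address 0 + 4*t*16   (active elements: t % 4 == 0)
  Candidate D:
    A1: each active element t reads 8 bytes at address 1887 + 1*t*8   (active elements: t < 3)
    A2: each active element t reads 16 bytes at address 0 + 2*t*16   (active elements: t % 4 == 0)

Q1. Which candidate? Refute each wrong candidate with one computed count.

A: A1 gives 2 transactions, not 1
B: A1 gives 2 transactions, not 1
C: A1 gives 2 transactions, not 1
D: all counts match (1,4)

Answer: D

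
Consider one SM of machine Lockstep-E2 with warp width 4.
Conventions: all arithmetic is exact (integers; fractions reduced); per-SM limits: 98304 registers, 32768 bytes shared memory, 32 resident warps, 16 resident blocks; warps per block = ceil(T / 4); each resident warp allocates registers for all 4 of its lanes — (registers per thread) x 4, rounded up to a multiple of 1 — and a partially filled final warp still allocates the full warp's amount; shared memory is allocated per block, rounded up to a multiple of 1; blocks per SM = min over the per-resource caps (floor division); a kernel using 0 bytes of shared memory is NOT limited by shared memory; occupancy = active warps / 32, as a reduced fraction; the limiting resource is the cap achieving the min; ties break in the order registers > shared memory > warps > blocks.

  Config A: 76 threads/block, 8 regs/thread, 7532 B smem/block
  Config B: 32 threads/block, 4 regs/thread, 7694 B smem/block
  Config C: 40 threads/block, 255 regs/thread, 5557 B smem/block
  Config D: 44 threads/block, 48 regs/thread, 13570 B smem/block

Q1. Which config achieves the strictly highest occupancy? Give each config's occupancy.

occupancies: A 19/32, B 1, C 15/16, D 11/16

Answer: B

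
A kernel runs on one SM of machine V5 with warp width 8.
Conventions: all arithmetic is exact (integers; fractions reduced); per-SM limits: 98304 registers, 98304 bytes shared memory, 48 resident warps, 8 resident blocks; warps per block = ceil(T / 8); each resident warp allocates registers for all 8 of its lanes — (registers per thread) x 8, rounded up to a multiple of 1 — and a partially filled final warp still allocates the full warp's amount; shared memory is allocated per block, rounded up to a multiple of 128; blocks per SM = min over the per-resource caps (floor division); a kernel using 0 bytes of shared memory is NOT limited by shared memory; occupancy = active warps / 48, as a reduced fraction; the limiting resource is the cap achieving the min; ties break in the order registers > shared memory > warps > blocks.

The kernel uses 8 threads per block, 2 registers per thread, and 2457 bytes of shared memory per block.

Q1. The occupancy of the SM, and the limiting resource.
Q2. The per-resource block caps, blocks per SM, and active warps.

Answer: occupancy 1/6, limited by blocks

registers: 6144 blocks
shared memory: 38 blocks
warps: 48 blocks
blocks: 8 blocks

Answer: 8 blocks, 8 active warps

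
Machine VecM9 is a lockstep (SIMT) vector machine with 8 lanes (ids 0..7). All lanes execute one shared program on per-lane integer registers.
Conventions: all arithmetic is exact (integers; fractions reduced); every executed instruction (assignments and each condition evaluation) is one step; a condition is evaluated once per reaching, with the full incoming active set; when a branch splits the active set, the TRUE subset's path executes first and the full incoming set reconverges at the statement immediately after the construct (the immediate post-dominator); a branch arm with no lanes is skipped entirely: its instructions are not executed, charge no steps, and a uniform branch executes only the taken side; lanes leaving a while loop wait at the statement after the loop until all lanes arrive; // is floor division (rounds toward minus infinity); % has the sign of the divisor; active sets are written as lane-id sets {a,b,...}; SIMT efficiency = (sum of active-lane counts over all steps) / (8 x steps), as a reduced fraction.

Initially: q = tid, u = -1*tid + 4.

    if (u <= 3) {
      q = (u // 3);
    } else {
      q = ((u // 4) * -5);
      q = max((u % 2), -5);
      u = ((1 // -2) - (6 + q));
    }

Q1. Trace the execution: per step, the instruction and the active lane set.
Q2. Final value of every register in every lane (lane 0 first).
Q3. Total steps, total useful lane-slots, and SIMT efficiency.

step 0: eval (u <= 3)                {0,1,2,3,4,5,6,7}
step 1: q <- (u // 3)                {1,2,3,4,5,6,7}
step 2: q <- ((u // 4) * -5)         {0}
step 3: q <- max((u % 2), -5)        {0}
step 4: u <- ((1 // -2) - (6 + q))   {0}

Answer: 5 steps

q: 0,1,0,0,0,-1,-1,-1
u: -7,3,2,1,0,-1,-2,-3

steps = 5; useful = 18; efficiency = 18/40 = 9/20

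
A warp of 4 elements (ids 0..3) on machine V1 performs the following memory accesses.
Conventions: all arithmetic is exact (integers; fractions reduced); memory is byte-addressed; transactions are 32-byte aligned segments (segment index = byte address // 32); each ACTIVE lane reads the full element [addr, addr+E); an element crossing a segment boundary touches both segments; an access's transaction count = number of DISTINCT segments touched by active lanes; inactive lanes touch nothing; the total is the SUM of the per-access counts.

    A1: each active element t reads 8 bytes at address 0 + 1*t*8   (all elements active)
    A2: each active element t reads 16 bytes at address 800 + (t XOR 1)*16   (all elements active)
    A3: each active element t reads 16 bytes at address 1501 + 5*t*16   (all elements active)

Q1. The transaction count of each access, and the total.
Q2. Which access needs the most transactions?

A1: 1 transaction
A2: 2 transactions
A3: 6 transactions

Answer: 1,2,6; total 9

Answer: A3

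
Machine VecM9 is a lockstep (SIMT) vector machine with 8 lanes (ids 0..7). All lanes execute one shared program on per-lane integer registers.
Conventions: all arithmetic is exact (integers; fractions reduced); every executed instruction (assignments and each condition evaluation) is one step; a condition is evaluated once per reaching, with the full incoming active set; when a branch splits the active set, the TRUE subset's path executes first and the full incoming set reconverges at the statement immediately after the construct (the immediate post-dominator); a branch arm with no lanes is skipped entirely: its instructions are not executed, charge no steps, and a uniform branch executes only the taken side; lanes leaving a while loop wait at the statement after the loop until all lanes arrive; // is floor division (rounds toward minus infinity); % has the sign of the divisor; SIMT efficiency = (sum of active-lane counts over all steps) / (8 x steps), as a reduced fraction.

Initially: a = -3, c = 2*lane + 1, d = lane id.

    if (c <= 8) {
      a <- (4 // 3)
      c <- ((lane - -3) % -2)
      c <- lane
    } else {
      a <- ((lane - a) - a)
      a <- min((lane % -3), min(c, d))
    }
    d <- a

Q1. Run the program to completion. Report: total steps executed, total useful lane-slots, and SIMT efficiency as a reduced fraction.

Answer: 7 steps, 36 useful, 9/14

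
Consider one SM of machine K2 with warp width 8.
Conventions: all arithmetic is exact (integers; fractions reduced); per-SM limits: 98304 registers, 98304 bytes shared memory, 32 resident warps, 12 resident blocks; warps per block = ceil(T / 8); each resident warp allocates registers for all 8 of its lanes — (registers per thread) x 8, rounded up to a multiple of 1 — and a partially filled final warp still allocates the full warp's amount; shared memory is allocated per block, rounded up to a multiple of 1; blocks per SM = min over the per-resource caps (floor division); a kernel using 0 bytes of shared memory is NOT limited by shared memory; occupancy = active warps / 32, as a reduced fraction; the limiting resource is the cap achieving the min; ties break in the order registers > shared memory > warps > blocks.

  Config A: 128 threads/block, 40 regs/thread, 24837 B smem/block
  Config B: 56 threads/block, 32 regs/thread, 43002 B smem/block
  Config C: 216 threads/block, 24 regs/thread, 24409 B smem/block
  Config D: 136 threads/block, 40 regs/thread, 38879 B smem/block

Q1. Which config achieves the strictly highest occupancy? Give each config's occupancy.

occupancies: A 1, B 7/16, C 27/32, D 17/32

Answer: A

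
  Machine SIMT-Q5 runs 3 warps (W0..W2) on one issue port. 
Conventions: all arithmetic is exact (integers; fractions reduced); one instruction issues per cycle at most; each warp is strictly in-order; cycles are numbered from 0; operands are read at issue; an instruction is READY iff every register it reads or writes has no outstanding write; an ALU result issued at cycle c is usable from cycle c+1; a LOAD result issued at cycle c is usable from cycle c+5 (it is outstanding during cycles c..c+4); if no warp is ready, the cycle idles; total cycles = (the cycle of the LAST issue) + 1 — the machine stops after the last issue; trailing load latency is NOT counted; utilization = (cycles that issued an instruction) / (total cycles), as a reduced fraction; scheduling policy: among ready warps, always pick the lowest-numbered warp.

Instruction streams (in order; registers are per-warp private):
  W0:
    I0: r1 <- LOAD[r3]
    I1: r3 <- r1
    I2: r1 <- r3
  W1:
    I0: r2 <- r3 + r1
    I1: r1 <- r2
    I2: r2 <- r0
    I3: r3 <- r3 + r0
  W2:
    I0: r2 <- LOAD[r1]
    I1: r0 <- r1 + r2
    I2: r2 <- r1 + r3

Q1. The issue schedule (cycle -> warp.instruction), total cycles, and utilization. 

cycle 0: W0.I0
cycle 1: W1.I0
cycle 2: W1.I1
cycle 3: W1.I2
cycle 4: W1.I3
cycle 5: W0.I1
cycle 6: W0.I2
cycle 7: W2.I0
cycle 8: idle
cycle 9: idle
cycle 10: idle
cycle 11: idle
cycle 12: W2.I1
cycle 13: W2.I2

Answer: 14 cycles, utilization 5/7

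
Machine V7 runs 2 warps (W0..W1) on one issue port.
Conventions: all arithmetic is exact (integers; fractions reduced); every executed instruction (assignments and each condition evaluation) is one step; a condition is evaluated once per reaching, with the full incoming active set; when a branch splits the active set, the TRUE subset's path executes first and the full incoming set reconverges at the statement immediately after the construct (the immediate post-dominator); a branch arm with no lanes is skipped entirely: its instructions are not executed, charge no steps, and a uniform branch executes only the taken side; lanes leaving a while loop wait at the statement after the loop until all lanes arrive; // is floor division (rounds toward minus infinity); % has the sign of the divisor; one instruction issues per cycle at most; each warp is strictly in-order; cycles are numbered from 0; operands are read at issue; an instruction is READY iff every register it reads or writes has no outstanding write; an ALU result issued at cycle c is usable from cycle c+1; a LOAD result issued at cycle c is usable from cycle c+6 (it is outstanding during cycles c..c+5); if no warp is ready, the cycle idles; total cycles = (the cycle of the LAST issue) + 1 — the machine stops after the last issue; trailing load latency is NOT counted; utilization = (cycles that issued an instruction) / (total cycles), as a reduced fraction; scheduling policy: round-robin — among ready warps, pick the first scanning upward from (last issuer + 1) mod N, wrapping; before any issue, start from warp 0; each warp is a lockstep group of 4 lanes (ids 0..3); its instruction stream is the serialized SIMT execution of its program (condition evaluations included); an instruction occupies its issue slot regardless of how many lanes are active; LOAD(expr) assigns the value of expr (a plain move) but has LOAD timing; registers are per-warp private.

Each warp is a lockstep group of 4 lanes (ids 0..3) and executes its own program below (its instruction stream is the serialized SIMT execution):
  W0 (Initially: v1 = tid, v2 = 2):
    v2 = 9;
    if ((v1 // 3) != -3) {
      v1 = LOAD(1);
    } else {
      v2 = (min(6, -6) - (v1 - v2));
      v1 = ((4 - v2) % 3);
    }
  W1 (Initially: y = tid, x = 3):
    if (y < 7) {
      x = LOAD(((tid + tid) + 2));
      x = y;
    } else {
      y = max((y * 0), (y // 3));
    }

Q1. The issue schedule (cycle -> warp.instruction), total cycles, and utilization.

cycle 0: W0.I0
cycle 1: W1.I0
cycle 2: W0.I1
cycle 3: W1.I1
cycle 4: W0.I2
cycle 5: idle
cycle 6: idle
cycle 7: idle
cycle 8: idle
cycle 9: W1.I2

Answer: 10 cycles, utilization 3/5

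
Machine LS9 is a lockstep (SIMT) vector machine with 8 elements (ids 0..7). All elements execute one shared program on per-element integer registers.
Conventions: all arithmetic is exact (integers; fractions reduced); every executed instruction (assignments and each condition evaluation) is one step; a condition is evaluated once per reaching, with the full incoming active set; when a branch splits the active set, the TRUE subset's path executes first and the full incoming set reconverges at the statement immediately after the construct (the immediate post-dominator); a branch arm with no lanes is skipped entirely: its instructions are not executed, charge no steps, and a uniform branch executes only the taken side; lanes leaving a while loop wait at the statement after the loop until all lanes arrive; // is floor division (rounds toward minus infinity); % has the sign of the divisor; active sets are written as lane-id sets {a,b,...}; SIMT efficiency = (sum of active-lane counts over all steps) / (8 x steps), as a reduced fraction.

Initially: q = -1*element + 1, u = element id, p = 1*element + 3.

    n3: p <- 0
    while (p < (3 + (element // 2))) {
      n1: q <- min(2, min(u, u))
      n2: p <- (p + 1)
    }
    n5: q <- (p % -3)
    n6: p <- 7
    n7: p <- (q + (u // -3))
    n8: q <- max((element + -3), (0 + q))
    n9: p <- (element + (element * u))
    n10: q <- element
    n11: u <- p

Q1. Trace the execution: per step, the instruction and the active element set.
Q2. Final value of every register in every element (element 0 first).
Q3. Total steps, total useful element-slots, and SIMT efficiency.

step 0: p <- 0                       {0,1,2,3,4,5,6,7}
step 1: eval (p < (3 + (element // 2))) {0,1,2,3,4,5,6,7}
step 2: q <- min(2, min(u, u))       {0,1,2,3,4,5,6,7}
step 3: p <- (p + 1)                 {0,1,2,3,4,5,6,7}
step 4: eval (p < (3 + (element // 2))) {0,1,2,3,4,5,6,7}
step 5: q <- min(2, min(u, u))       {0,1,2,3,4,5,6,7}
step 6: p <- (p + 1)                 {0,1,2,3,4,5,6,7}
step 7: eval (p < (3 + (element // 2))) {0,1,2,3,4,5,6,7}
step 8: q <- min(2, min(u, u))       {0,1,2,3,4,5,6,7}
step 9: p <- (p + 1)                 {0,1,2,3,4,5,6,7}
step 10: eval (p < (3 + (element // 2))) {0,1,2,3,4,5,6,7}
step 11: q <- min(2, min(u, u))       {2,3,4,5,6,7}
step 12: p <- (p + 1)                 {2,3,4,5,6,7}
step 13: eval (p < (3 + (element // 2))) {2,3,4,5,6,7}
step 14: q <- min(2, min(u, u))       {4,5,6,7}
step 15: p <- (p + 1)                 {4,5,6,7}
step 16: eval (p < (3 + (element // 2))) {4,5,6,7}
step 17: q <- min(2, min(u, u))       {6,7}
step 18: p <- (p + 1)                 {6,7}
step 19: eval (p < (3 + (element // 2))) {6,7}
step 20: q <- (p % -3)                {0,1,2,3,4,5,6,7}
step 21: p <- 7                       {0,1,2,3,4,5,6,7}
step 22: p <- (q + (u // -3))         {0,1,2,3,4,5,6,7}
step 23: q <- max((element + -3), (0 + q)) {0,1,2,3,4,5,6,7}
step 24: p <- (element + (element * u)) {0,1,2,3,4,5,6,7}
step 25: q <- element                 {0,1,2,3,4,5,6,7}
step 26: u <- p                       {0,1,2,3,4,5,6,7}

Answer: 27 steps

q: 0,1,2,3,4,5,6,7
u: 0,2,6,12,20,30,42,56
p: 0,2,6,12,20,30,42,56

steps = 27; useful = 180; efficiency = 180/216 = 5/6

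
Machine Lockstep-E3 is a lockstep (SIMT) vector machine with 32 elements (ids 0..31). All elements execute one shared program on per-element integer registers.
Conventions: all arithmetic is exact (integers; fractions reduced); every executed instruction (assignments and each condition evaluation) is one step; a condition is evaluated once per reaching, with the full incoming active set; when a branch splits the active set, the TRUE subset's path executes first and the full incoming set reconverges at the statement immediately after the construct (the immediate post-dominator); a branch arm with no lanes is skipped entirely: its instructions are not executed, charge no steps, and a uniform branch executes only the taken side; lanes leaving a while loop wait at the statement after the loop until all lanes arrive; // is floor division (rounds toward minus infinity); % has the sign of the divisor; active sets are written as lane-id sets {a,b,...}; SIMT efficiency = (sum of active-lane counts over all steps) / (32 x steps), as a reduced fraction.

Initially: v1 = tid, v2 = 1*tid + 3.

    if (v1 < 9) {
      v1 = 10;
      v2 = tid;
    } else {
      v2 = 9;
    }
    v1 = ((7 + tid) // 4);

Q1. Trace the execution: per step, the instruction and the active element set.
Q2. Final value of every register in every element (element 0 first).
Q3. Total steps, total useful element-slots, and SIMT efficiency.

step 0: eval (v1 < 9)                {0,1,2,3,4,5,6,7,8,9,10,11,12,13,14,15,16,17,18,19,20,21,22,23,24,25,26,27,28,29,30,31}
step 1: v1 <- 10                     {0,1,2,3,4,5,6,7,8}
step 2: v2 <- tid                    {0,1,2,3,4,5,6,7,8}
step 3: v2 <- 9                      {9,10,11,12,13,14,15,16,17,18,19,20,21,22,23,24,25,26,27,28,29,30,31}
step 4: v1 <- ((7 + tid) // 4)       {0,1,2,3,4,5,6,7,8,9,10,11,12,13,14,15,16,17,18,19,20,21,22,23,24,25,26,27,28,29,30,31}

Answer: 5 steps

v1: 1,2,2,2,2,3,3,3,3,4,4,4,4,5,5,5,5,6,6,6,6,7,7,7,7,8,8,8,8,9,9,9
v2: 0,1,2,3,4,5,6,7,8,9,9,9,9,9,9,9,9,9,9,9,9,9,9,9,9,9,9,9,9,9,9,9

steps = 5; useful = 105; efficiency = 105/160 = 21/32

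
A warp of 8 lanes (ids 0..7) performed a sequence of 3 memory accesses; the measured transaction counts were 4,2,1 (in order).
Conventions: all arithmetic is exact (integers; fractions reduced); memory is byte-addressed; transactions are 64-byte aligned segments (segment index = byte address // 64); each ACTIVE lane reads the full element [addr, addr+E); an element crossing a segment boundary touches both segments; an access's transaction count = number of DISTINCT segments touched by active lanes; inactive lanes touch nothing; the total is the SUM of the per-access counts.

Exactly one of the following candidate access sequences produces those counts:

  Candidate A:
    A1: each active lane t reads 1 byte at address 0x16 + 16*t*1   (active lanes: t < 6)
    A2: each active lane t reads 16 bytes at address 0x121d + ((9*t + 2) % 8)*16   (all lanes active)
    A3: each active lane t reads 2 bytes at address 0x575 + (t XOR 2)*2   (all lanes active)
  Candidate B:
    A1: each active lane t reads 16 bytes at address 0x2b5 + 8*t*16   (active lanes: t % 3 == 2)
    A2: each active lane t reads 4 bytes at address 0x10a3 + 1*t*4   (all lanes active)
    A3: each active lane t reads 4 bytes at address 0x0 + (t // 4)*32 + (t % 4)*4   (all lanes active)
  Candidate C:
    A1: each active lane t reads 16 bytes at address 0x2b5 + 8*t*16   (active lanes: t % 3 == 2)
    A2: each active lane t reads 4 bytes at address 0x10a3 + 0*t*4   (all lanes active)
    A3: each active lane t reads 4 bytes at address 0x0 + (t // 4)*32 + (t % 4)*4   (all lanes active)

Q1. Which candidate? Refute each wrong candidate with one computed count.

A: A1 gives 2 transactions, not 4
C: A2 gives 1 transaction, not 2
B: all counts match (4,2,1)

Answer: B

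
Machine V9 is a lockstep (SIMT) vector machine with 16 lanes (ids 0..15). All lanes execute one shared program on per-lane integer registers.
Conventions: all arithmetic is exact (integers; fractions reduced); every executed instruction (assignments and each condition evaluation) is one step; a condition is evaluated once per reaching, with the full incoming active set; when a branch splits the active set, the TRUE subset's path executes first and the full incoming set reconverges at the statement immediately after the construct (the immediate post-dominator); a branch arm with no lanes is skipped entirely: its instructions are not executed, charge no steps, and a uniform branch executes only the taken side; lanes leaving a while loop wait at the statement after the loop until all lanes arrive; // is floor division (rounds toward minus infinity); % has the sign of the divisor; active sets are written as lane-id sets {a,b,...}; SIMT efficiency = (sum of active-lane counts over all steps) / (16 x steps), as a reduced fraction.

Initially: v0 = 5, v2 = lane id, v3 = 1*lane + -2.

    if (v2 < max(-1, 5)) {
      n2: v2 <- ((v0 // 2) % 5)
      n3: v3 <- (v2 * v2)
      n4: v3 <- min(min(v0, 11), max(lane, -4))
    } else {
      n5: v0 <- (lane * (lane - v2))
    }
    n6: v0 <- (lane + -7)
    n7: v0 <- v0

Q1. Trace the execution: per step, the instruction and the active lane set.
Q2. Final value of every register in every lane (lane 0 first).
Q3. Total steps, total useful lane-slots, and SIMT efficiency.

step 0: eval (v2 < max(-1, 5))       {0,1,2,3,4,5,6,7,8,9,10,11,12,13,14,15}
step 1: v2 <- ((v0 // 2) % 5)        {0,1,2,3,4}
step 2: v3 <- (v2 * v2)              {0,1,2,3,4}
step 3: v3 <- min(min(v0, 11), max(lane, -4)) {0,1,2,3,4}
step 4: v0 <- (lane * (lane - v2))   {5,6,7,8,9,10,11,12,13,14,15}
step 5: v0 <- (lane + -7)            {0,1,2,3,4,5,6,7,8,9,10,11,12,13,14,15}
step 6: v0 <- v0                     {0,1,2,3,4,5,6,7,8,9,10,11,12,13,14,15}

Answer: 7 steps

v0: -7,-6,-5,-4,-3,-2,-1,0,1,2,3,4,5,6,7,8
v2: 2,2,2,2,2,5,6,7,8,9,10,11,12,13,14,15
v3: 0,1,2,3,4,3,4,5,6,7,8,9,10,11,12,13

steps = 7; useful = 74; efficiency = 74/112 = 37/56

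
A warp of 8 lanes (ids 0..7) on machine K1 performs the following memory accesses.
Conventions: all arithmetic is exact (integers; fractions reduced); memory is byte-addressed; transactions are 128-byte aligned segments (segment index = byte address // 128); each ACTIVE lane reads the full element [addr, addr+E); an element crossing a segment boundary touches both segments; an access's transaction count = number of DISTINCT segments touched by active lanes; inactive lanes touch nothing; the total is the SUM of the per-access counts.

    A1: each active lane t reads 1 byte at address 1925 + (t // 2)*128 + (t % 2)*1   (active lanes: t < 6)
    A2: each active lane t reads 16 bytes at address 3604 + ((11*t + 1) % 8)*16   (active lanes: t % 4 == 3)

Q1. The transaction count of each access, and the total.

A1: 3 transactions
A2: 2 transactions

Answer: 3,2; total 5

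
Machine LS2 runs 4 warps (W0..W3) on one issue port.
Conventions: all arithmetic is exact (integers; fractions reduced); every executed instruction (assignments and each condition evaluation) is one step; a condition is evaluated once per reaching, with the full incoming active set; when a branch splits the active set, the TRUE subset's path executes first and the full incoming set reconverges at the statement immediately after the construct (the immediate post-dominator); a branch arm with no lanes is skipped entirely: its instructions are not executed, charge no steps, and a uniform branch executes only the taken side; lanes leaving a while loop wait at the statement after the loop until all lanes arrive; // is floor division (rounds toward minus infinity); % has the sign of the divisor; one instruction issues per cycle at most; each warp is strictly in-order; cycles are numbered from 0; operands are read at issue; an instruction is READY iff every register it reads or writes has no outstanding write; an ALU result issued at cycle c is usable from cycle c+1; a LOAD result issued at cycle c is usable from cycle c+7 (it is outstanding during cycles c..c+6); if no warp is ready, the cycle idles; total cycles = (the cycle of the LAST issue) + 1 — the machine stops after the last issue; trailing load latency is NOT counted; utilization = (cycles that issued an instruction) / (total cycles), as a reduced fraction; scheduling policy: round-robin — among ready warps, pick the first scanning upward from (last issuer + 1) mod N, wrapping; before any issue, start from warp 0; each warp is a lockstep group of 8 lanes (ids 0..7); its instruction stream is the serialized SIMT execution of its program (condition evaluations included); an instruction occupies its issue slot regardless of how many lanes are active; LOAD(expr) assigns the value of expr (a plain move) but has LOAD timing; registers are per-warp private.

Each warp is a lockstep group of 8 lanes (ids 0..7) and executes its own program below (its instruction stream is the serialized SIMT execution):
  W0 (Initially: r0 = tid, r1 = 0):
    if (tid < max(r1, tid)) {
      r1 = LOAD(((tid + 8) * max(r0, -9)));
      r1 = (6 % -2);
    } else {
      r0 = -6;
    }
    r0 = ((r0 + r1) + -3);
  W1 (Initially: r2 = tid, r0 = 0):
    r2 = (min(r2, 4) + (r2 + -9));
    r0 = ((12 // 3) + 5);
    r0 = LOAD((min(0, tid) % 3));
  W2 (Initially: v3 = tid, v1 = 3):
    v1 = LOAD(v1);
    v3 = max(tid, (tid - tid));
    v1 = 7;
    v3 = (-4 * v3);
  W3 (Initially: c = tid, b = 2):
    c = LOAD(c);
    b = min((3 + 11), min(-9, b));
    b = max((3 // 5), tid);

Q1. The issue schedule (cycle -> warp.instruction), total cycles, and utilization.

cycle 0: W0.I0
cycle 1: W1.I0
cycle 2: W2.I0
cycle 3: W3.I0
cycle 4: W0.I1
cycle 5: W1.I1
cycle 6: W2.I1
cycle 7: W3.I1
cycle 8: W0.I2
cycle 9: W1.I2
cycle 10: W2.I2
cycle 11: W3.I2
cycle 12: W2.I3

Answer: 13 cycles, utilization 1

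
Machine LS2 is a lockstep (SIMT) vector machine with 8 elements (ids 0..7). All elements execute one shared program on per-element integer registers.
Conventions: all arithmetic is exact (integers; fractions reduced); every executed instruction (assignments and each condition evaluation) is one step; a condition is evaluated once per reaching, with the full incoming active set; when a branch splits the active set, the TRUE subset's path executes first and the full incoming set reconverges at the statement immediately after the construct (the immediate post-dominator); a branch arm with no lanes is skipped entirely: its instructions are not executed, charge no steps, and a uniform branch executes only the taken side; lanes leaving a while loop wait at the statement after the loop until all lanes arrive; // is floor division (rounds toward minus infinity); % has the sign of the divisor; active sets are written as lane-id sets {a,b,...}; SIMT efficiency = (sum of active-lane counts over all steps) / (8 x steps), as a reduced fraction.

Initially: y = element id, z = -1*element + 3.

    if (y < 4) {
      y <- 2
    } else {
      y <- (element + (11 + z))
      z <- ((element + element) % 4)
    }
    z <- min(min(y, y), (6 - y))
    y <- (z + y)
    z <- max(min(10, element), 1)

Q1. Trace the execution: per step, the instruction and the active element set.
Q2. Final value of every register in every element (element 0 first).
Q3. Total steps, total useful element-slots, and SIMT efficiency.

step 0: eval (y < 4)                 {0,1,2,3,4,5,6,7}
step 1: y <- 2                       {0,1,2,3}
step 2: y <- (element + (11 + z))    {4,5,6,7}
step 3: z <- ((element + element) % 4) {4,5,6,7}
step 4: z <- min(min(y, y), (6 - y)) {0,1,2,3,4,5,6,7}
step 5: y <- (z + y)                 {0,1,2,3,4,5,6,7}
step 6: z <- max(min(10, element), 1) {0,1,2,3,4,5,6,7}

Answer: 7 steps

y: 4,4,4,4,6,6,6,6
z: 1,1,2,3,4,5,6,7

steps = 7; useful = 44; efficiency = 44/56 = 11/14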